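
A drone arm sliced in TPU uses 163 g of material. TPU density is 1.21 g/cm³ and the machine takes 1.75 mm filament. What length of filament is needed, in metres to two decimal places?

56.01 m

Extruded volume: 163/1.21 = 134.7107 cm³ (134710.7 mm³).
A = π r² = π × 0.875² = 2.4053 mm².
Length = 134710.7 / 2.4053 = 56005.78 mm = 56.01 m.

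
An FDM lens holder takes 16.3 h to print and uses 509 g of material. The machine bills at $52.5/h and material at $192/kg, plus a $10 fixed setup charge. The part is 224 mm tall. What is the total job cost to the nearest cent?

$963.48

Machine cost = 52.5 × 16.3 = $855.75.
Material charge: 192 × 509/1000 → $97.728.
Adding setup: 855.75 + 97.728 + 10 → 963.478 ≈ $963.48.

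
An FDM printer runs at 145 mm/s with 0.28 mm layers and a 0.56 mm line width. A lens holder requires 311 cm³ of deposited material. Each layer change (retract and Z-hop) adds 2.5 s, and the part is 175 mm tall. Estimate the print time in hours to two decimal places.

Bead cross-section = 0.28 × 0.56, so 0.1568 mm².
Total extruded path = 311000/0.1568 = 1983418.4 mm.
Extrusion time: 1983418.4 / 145 → 13678.7 s.
Layers = ⌈175/0.28⌉ = 625.
Z-hop total: 625 × 2.5 → 1562.5 s.
Altogether 13678.7 + 1562.5 = 15241.2 s, i.e. 4.23 hours.

4.23 hours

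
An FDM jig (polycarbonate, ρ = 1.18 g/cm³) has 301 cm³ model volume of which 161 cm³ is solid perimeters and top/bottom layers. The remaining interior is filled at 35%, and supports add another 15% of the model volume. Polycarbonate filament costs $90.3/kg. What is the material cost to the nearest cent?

Interior volume: 301 − 161 → 140 cm³.
Infill volume = 0.35 × 140, so 49 cm³.
Support = 0.15 × 301, so 45.15 cm³.
Deposited volume = 161 + 49 + 45.15, so 255.15 cm³.
Mass: 255.15 × 1.18 → 301.077 g.
At $90.3/kg: 301.077/1000 × 90.3 = $27.19.

$27.19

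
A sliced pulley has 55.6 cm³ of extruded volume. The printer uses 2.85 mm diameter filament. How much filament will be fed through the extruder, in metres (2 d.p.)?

8.72 m

Cross-section of 2.85 mm filament: π·(2.85/2)² = 6.3794 mm².
Length = 55.6 cm³ / 6.3794 mm² = 55600 / 6.3794 = 8715.55 mm = 8.72 m.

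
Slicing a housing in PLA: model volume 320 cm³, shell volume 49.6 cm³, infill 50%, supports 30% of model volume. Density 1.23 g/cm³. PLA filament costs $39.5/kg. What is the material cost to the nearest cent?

$13.64

Infill region = 320 − 49.6, so 270.4 cm³.
Infill volume: 0.50 × 270.4 → 135.2 cm³.
Support = 0.30 × 320 = 96 cm³.
Total printed volume = 49.6 + 135.2 + 96 = 280.8 cm³.
Mass = 280.8 × 1.23 = 345.384 g.
At $39.5/kg: 345.384/1000 × 39.5 = $13.64.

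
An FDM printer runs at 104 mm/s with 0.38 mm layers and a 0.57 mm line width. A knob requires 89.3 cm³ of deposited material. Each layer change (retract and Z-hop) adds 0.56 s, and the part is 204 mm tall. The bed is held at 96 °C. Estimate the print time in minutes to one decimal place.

71.1 minutes

Line area: 0.38 × 0.57 → 0.2166 mm².
Total extruded path = 89300/0.2166 = 412280.7 mm.
Extrusion time: 412280.7 / 104 → 3964.2 s.
Number of layers: 204 / 0.38 → 537 (rounded up).
Layer-change overhead = 537 × 0.56, so 300.72 s.
Total = 3964.2 + 300.72 = 4264.92 s = 71.1 minutes.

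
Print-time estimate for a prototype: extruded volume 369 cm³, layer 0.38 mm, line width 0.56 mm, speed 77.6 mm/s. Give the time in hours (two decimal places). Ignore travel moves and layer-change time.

Bead cross-section = 0.38 × 0.56 = 0.2128 mm².
Total extruded path = 369000/0.2128 = 1734022.6 mm.
Extrusion time = 1734022.6 / 77.6 = 22345.7 s.
Converting: 22345.7 s = 6.21 hours.

6.21 hours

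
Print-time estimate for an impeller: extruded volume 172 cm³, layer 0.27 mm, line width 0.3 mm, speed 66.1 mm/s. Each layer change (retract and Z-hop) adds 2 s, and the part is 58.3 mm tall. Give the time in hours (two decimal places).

Extrusion cross-section = 0.27 × 0.3 = 0.081 mm².
Path length: 172000 mm³ / 0.081 mm² → 2123456.8 mm.
Extrusion time = 2123456.8 / 66.1 = 32124.9 s.
Number of layers: 58.3 / 0.27 → 216 (rounded up).
Z-hop total = 216 × 2 = 432 s.
Altogether 32124.9 + 432 = 32556.9 s, i.e. 9.04 hours.

9.04 hours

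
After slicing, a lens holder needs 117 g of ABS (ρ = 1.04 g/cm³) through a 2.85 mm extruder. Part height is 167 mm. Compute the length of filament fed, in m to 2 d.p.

Volume = 117 g / 1.04 g·cm⁻³ = 112.5 cm³ = 112500 mm³.
A = π r² = π × 1.425² = 6.3794 mm².
Length = 112500 / 6.3794 = 17634.89 mm = 17.63 m.

17.63 m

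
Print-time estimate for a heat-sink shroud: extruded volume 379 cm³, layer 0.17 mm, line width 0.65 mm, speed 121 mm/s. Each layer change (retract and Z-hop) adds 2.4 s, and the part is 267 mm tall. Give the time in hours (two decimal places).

Line area: 0.17 × 0.65 → 0.1105 mm².
Total extruded path = 379000/0.1105 = 3429864.3 mm.
Extrusion time: 3429864.3 / 121 → 28346 s.
Layers = ⌈267/0.17⌉ = 1571.
Z-hop total: 1571 × 2.4 → 3770.4 s.
Altogether 28346 + 3770.4 = 32116.4 s, i.e. 8.92 hours.

8.92 hours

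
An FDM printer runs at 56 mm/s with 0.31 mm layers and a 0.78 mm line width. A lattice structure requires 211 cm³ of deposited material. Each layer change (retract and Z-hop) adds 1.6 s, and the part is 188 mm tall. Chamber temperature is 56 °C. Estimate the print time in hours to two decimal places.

Extrusion cross-section: 0.31 × 0.78 → 0.2418 mm².
Total extruded path = 211000/0.2418 = 872622 mm.
Time extruding = 872622 / 56 = 15582.5 s.
Layer count = ceil(188 / 0.31) = 607.
Z-hop total = 607 × 1.6 = 971.2 s.
Altogether 15582.5 + 971.2 = 16553.7 s, i.e. 4.60 hours.

4.60 hours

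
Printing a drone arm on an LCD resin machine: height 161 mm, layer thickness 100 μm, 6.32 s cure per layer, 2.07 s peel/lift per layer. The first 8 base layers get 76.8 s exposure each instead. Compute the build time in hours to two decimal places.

Layer count = ceil(161 / 0.1) = 1610.
Bottom layers: 8 × (76.8 + 2.07) → 630.96 s.
Regular layers: 1602 × (6.32 + 2.07) → 13440.78 s.
Sum: 630.96 + 13440.78 = 14071.74 s → 3.91 hours.

3.91 hours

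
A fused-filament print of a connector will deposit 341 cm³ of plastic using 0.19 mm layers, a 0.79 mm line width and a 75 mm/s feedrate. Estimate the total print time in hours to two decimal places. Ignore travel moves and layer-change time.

8.41 hours

Line area = 0.19 × 0.79 = 0.1501 mm².
Toolpath length = 341 cm³ / 0.1501 mm² = 341000 / 0.1501 = 2271818.8 mm.
Print-move time: 2271818.8 / 75 → 30290.9 s.
Converting: 30290.9 s = 8.41 hours.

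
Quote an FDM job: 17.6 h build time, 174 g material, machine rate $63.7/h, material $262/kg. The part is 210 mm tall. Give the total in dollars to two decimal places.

$1166.71

Time charge: 63.7 × 17.6 → $1121.12.
Feedstock cost: 262 × 174/1000 → $45.588.
Job cost: 1121.12 + 45.588 = 1166.708 ≈ $1166.71.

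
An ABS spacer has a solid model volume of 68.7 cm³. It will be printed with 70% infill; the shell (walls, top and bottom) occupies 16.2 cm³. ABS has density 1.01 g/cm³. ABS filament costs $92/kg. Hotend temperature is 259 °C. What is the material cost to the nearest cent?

Interior volume: 68.7 − 16.2 → 52.5 cm³.
Infill volume = 0.70 × 52.5, so 36.75 cm³.
Total printed volume = 16.2 + 36.75 = 52.95 cm³.
Mass = 52.95 × 1.01 = 53.4795 g.
Cost = 53.4795 g / 1000 × $92/kg = $4.92.

$4.92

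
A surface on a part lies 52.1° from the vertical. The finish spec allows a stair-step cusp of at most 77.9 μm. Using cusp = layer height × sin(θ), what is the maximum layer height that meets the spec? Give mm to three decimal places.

0.099 mm

sin(52.1°) = 0.7891; t_max = 0.0779/0.7891 = 0.099 mm.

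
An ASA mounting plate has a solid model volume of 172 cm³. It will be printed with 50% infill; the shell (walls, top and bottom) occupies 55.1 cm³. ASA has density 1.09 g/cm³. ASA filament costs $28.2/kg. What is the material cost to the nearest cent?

$3.49

Interior volume = 172 − 55.1, so 116.9 cm³.
Deposited infill = 0.50 × 116.9, so 58.45 cm³.
Total extruded: 55.1 + 58.45 → 113.55 cm³.
Mass: 113.55 × 1.09 → 123.7695 g.
Cost = 123.7695 g / 1000 × $28.2/kg = $3.49.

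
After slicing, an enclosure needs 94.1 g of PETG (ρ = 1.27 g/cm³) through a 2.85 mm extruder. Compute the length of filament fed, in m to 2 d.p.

11.61 m

Volume = 94.1 g / 1.27 g·cm⁻³ = 74.0945 cm³ = 74094.5 mm³.
A = π r² = π × 1.425² = 6.3794 mm².
L = V/A = 74094.5/6.3794 = 11614.65 mm → 11.61 m.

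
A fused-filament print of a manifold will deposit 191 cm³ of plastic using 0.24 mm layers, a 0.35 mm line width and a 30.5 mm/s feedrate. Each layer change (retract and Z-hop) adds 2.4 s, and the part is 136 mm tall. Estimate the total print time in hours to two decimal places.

21.09 hours

Extrusion cross-section = 0.24 × 0.35, so 0.084 mm².
Total extruded path = 191000/0.084 = 2273809.5 mm.
Print-move time: 2273809.5 / 30.5 → 74551.1 s.
Number of layers: 136 / 0.24 → 567 (rounded up).
Z-hop total = 567 × 2.4 = 1360.8 s.
Total = 74551.1 + 1360.8 = 75911.9 s = 21.09 hours.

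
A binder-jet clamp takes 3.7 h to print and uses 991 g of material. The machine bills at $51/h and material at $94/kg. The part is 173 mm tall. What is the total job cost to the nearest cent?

$281.85

Machine cost = 51 × 3.7 = $188.70.
Material charge = 94 × 991/1000, so $93.154.
Job cost: 188.70 + 93.154 = 281.854 ≈ $281.85.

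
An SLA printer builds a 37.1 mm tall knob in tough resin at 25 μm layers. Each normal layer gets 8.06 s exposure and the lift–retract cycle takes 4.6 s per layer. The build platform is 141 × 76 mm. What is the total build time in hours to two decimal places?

5.22 hours

Layer count = ceil(37.1 / 0.025) = 1484.
Each layer takes = 8.06 + 4.6 = 12.66 s.
Total = 1484 × 12.66 = 18787.44 s = 5.22 hours.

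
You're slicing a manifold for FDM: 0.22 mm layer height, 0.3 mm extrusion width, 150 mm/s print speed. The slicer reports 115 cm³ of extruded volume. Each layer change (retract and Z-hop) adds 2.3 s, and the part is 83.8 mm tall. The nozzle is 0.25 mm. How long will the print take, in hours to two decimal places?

Extrusion cross-section: 0.22 × 0.3 → 0.066 mm².
Toolpath length = 115 cm³ / 0.066 mm² = 115000 / 0.066 = 1742424.2 mm.
Time extruding = 1742424.2 / 150, so 11616.2 s.
Layers = ⌈83.8/0.22⌉ = 381.
Z-hop total = 381 × 2.3, so 876.3 s.
Total = 11616.2 + 876.3 = 12492.5 s = 3.47 hours.

3.47 hours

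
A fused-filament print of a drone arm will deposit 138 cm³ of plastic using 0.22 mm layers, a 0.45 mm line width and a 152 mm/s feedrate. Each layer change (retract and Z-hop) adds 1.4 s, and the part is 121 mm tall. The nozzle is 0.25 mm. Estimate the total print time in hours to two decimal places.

Extrusion cross-section = 0.22 × 0.45, so 0.099 mm².
Total extruded path = 138000/0.099 = 1393939.4 mm.
Extrusion time: 1393939.4 / 152 → 9170.7 s.
Layers = ⌈121/0.22⌉ = 550.
Layer-change overhead = 550 × 1.4 = 770 s.
Total = 9170.7 + 770 = 9940.7 s = 2.76 hours.

2.76 hours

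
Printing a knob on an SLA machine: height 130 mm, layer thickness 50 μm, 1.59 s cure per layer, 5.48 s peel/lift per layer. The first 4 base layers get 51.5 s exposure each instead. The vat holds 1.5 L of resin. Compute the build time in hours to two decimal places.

Layers = ⌈130/0.05⌉ = 2600.
Burn-in layers = 4 × (51.5 + 5.48), so 227.92 s.
Normal layers = 2596 × (1.59 + 5.48), so 18353.72 s.
Total = 227.92 + 18353.72 = 18581.64 s = 5.16 hours.

5.16 hours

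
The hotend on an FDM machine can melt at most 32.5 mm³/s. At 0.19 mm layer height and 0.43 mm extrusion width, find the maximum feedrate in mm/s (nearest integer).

398 mm/s

A = 0.19 × 0.43 = 0.0817 mm².
Max speed = 32.5 / 0.0817 = 397.80 ≈ 398 mm/s.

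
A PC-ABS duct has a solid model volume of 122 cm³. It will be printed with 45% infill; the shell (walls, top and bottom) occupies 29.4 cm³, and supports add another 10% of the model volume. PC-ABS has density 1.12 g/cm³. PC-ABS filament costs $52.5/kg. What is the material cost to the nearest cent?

$4.90

Infill region = 122 − 29.4 = 92.6 cm³.
Infill volume: 0.45 × 92.6 → 41.67 cm³.
Support = 0.10 × 122 = 12.2 cm³.
Deposited volume: 29.4 + 41.67 + 12.2 → 83.27 cm³.
Mass: 83.27 × 1.12 → 93.2624 g.
Cost = 93.2624 g / 1000 × $52.5/kg = $4.90.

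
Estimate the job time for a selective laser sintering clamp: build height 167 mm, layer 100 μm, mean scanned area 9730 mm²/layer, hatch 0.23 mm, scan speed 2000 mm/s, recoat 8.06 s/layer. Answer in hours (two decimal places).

13.55 hours

Layers = ⌈167/0.1⌉ = 1670.
Hatch length per layer = 9730 / 0.23 = 42304.3 mm.
Laser time per layer = 42304.3 / 2000 = 21.1522 s.
Time per layer: 21.1522 + 8.06 → 29.2122 s.
Build time = 1670 × 29.2122 = 48784.374 s = 13.55 hours.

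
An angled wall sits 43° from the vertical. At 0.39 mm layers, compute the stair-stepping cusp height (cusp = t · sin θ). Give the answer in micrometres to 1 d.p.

266.0 μm

sin(43°) = 0.6820, so cusp = 0.39 × 0.6820 = 0.26598 mm → 266.0 μm.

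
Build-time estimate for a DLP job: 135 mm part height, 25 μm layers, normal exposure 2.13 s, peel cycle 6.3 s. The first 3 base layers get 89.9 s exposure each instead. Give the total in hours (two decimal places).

Number of layers: 135 / 0.025 → 5400 (rounded up).
Base layers = 3 × (89.9 + 6.3) = 288.6 s.
Normal layers = 5397 × (2.13 + 6.3) = 45496.71 s.
Total = 288.6 + 45496.71 = 45785.31 s = 12.72 hours.

12.72 hours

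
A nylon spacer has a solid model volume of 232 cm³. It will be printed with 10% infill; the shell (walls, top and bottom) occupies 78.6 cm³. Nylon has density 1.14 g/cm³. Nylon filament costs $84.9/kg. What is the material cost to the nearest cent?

$9.09

Infill region = 232 − 78.6 = 153.4 cm³.
Deposited infill: 0.10 × 153.4 → 15.34 cm³.
Total extruded = 78.6 + 15.34 = 93.94 cm³.
Mass = 93.94 × 1.14, so 107.0916 g.
At $84.9/kg: 107.0916/1000 × 84.9 = $9.09.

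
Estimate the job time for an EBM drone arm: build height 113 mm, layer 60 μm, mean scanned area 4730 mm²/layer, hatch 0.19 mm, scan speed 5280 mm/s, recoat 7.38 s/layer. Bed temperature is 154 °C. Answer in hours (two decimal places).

6.33 hours

Layers = ⌈113/0.06⌉ = 1884.
Scan path per layer = 4730 / 0.19, so 24894.7 mm.
Beam time per layer: 24894.7 / 5280 → 4.7149 s.
Time per layer = 4.7149 + 7.38 = 12.0949 s.
Build time = 1884 × 12.0949 = 22786.7916 s = 6.33 hours.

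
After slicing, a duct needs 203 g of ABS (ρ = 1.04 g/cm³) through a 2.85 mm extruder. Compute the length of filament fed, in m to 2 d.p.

Volume = 203 g / 1.04 g·cm⁻³ = 195.1923 cm³ = 195192.3 mm³.
A = π r² = π × 1.425² = 6.3794 mm².
Length = 195192.3 / 6.3794 = 30597.28 mm = 30.60 m.

30.60 m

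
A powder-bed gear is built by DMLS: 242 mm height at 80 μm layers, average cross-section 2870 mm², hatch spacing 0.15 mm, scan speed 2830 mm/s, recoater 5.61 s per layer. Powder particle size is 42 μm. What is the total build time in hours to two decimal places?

Number of layers: 242 / 0.08 → 3025 (rounded up).
Scan path per layer: 2870 / 0.15 → 19133.3 mm.
Laser time per layer: 19133.3 / 2830 → 6.7609 s.
Per-layer time: 6.7609 + 5.61 → 12.3709 s.
Build time = 3025 × 12.3709 = 37421.9725 s = 10.39 hours.

10.39 hours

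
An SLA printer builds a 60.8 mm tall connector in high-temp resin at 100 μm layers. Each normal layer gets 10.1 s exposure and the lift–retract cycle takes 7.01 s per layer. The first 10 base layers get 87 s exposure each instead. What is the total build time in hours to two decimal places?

Layer count = ceil(60.8 / 0.1) = 608.
Base layers = 10 × (87 + 7.01) = 940.1 s.
Normal layers = 598 × (10.1 + 7.01), so 10231.78 s.
Sum: 940.1 + 10231.78 = 11171.88 s → 3.10 hours.

3.10 hours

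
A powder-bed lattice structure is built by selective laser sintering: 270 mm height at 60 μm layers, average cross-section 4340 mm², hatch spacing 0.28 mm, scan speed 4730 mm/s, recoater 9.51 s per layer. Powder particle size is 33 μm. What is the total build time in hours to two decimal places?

15.98 hours

Layer count = ceil(270 / 0.06) = 4500.
Per-layer scan distance: 4340 / 0.28 → 15500 mm.
Per-layer scan time: 15500 / 4730 → 3.277 s.
Layer cycle: 3.277 + 9.51 → 12.787 s.
4500 layers × 12.787 s/layer = 57541.5 s, i.e. 15.98 hours.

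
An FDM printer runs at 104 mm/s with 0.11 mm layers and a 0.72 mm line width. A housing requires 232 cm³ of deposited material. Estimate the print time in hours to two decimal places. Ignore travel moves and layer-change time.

Bead cross-section: 0.11 × 0.72 → 0.0792 mm².
Path length: 232000 mm³ / 0.0792 mm² → 2929292.9 mm.
Print-move time = 2929292.9 / 104 = 28166.3 s.
Converting: 28166.3 s = 7.82 hours.

7.82 hours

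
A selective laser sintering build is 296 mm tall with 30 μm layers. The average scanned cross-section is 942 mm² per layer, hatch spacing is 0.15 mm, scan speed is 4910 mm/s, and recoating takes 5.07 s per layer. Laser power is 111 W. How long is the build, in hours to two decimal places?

17.40 hours

Layers = ⌈296/0.03⌉ = 9867.
Scan path per layer = 942 / 0.15, so 6280 mm.
Per-layer scan time: 6280 / 4910 → 1.279 s.
Time per layer = 1.279 + 5.07 = 6.349 s.
9867 layers × 6.349 s/layer = 62645.583 s, i.e. 17.40 hours.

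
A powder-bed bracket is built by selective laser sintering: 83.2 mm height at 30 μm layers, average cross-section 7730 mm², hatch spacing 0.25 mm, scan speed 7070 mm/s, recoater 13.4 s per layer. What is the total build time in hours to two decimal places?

13.70 hours

Layer count = ceil(83.2 / 0.03) = 2774.
Hatch length per layer = 7730 / 0.25 = 30920 mm.
Laser time per layer = 30920 / 7070 = 4.3734 s.
Layer cycle: 4.3734 + 13.4 → 17.7734 s.
Total: 2774 × 17.7734 s = 49303.4116 s → 13.70 hours.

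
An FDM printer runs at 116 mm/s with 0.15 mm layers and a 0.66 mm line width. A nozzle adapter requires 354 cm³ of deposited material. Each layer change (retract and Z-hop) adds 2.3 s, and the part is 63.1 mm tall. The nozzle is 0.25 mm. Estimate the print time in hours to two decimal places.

Bead cross-section: 0.15 × 0.66 → 0.099 mm².
Toolpath length = 354 cm³ / 0.099 mm² = 354000 / 0.099 = 3575757.6 mm.
Time extruding = 3575757.6 / 116, so 30825.5 s.
Number of layers: 63.1 / 0.15 → 421 (rounded up).
Z-hop total = 421 × 2.3, so 968.3 s.
Total = 30825.5 + 968.3 = 31793.8 s = 8.83 hours.

8.83 hours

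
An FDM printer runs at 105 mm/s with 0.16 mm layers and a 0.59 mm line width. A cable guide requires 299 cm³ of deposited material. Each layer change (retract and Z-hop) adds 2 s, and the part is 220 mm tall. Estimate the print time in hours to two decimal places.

9.14 hours

Bead cross-section = 0.16 × 0.59, so 0.0944 mm².
Path length: 299000 mm³ / 0.0944 mm² → 3167372.9 mm.
Print-move time = 3167372.9 / 105, so 30165.5 s.
Layer count = ceil(220 / 0.16) = 1375.
Z-hop total = 1375 × 2 = 2750 s.
Total = 30165.5 + 2750 = 32915.5 s = 9.14 hours.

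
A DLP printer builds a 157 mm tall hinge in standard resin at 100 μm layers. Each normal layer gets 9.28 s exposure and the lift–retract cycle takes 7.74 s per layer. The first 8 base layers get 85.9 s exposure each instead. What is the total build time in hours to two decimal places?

7.59 hours

Layer count = ceil(157 / 0.1) = 1570.
Burn-in layers = 8 × (85.9 + 7.74) = 749.12 s.
Normal layers = 1562 × (9.28 + 7.74) = 26585.24 s.
Sum: 749.12 + 26585.24 = 27334.36 s → 7.59 hours.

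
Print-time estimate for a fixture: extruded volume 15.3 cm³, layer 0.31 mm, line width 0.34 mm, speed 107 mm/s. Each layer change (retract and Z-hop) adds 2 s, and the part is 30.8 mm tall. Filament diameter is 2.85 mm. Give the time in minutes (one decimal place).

Extrusion cross-section: 0.31 × 0.34 → 0.1054 mm².
Total extruded path = 15300/0.1054 = 145161.3 mm.
Time extruding = 145161.3 / 107, so 1356.6 s.
Number of layers: 30.8 / 0.31 → 100 (rounded up).
Layer-change overhead = 100 × 2, so 200 s.
Total = 1356.6 + 200 = 1556.6 s = 25.9 minutes.

25.9 minutes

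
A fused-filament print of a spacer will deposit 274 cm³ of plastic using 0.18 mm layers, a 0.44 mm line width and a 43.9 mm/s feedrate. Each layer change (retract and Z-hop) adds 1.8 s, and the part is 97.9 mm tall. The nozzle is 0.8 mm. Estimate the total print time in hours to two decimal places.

Bead cross-section = 0.18 × 0.44 = 0.0792 mm².
Total extruded path = 274000/0.0792 = 3459596 mm.
Time extruding: 3459596 / 43.9 → 78806.3 s.
Layer count = ceil(97.9 / 0.18) = 544.
Layer-change overhead: 544 × 1.8 → 979.2 s.
Altogether 78806.3 + 979.2 = 79785.5 s, i.e. 22.16 hours.

22.16 hours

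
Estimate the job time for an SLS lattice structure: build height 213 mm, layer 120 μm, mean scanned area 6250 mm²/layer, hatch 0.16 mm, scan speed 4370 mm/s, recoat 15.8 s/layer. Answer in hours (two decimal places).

Layer count = ceil(213 / 0.12) = 1775.
Scan path per layer: 6250 / 0.16 → 39062.5 mm.
Scan time per layer = 39062.5 / 4370 = 8.9388 s.
Per-layer time = 8.9388 + 15.8 = 24.7388 s.
1775 layers × 24.7388 s/layer = 43911.37 s, i.e. 12.20 hours.

12.20 hours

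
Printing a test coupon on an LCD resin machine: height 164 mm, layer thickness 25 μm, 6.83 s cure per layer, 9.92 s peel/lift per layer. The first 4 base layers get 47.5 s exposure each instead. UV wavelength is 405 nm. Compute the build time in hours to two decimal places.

30.57 hours

Layers = ⌈164/0.025⌉ = 6560.
Base layers = 4 × (47.5 + 9.92) = 229.68 s.
Remaining layers: 6556 × (6.83 + 9.92) → 109813 s.
Sum: 229.68 + 109813 = 110042.68 s → 30.57 hours.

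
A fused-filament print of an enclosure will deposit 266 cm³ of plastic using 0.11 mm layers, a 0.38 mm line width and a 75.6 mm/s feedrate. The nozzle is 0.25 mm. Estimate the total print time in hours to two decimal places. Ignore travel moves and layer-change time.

Bead cross-section: 0.11 × 0.38 → 0.0418 mm².
Total extruded path = 266000/0.0418 = 6363636.4 mm.
Time extruding = 6363636.4 / 75.6 = 84175.1 s.
That's 84175.1 s → 23.38 hours.

23.38 hours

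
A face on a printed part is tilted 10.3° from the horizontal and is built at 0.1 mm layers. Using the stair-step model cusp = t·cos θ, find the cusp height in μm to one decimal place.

h_c = t·cos θ = 0.1 × 0.9839 = 0.09839 mm (98.4 μm).

98.4 μm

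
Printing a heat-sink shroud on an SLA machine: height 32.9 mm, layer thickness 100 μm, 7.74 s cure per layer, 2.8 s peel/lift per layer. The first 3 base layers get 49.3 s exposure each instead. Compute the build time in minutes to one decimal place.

Number of layers: 32.9 / 0.1 → 329 (rounded up).
Burn-in layers = 3 × (49.3 + 2.8) = 156.3 s.
Remaining layers = 326 × (7.74 + 2.8), so 3436.04 s.
Total = 156.3 + 3436.04 = 3592.34 s = 59.9 minutes.

59.9 minutes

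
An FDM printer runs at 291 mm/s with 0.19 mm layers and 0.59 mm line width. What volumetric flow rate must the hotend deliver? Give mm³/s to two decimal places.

A = 0.19 × 0.59, so 0.1121 mm².
Q = v·A = 291 × 0.1121 = 32.62 mm³/s.

32.62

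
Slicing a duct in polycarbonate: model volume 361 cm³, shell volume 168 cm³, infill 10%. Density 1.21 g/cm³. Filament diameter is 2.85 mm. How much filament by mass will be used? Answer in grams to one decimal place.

Volume inside the shell: 361 − 168 → 193 cm³.
Deposited infill = 0.10 × 193 = 19.3 cm³.
Deposited volume = 168 + 19.3 = 187.3 cm³.
Mass: 187.3 × 1.21 → 226.633 g.

226.6 g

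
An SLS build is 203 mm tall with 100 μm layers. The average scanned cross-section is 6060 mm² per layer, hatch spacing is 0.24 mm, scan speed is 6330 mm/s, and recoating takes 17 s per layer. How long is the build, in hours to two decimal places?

Number of layers: 203 / 0.1 → 2030 (rounded up).
Hatch length per layer = 6060 / 0.24 = 25250 mm.
Laser time per layer = 25250 / 6330 = 3.9889 s.
Layer cycle = 3.9889 + 17 = 20.9889 s.
Total: 2030 × 20.9889 s = 42607.467 s → 11.84 hours.

11.84 hours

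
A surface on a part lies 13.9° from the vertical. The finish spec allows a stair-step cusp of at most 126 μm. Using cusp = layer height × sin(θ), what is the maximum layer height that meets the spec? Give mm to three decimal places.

0.525 mm

Layer height = cusp / sin(13.9°) = 0.126 / 0.2402 = 0.525 mm.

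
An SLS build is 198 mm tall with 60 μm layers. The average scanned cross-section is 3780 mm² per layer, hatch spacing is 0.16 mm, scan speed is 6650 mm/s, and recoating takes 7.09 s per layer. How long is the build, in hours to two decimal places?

9.76 hours

Number of layers: 198 / 0.06 → 3300 (rounded up).
Per-layer scan distance = 3780 / 0.16, so 23625 mm.
Scan time per layer = 23625 / 6650, so 3.5526 s.
Time per layer: 3.5526 + 7.09 → 10.6426 s.
Total: 3300 × 10.6426 s = 35120.58 s → 9.76 hours.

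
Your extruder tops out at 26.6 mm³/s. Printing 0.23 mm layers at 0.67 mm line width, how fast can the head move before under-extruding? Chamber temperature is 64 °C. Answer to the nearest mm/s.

173 mm/s

A: 0.23 × 0.67 → 0.1541 mm².
v_max = Q/A = 26.6/0.1541 = 172.62 mm/s → 173 mm/s.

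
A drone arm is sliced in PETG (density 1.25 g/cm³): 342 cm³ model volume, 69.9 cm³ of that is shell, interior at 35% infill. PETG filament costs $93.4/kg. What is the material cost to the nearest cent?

$19.28

Interior volume = 342 − 69.9 = 272.1 cm³.
Infill volume = 0.35 × 272.1 = 95.235 cm³.
Deposited volume = 69.9 + 95.235 = 165.135 cm³.
Mass = 165.135 × 1.25 = 206.41875 g.
Cost = 206.41875 g / 1000 × $93.4/kg = $19.28.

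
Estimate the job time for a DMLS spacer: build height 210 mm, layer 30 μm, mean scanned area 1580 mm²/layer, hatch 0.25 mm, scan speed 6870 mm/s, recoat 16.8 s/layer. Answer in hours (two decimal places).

Number of layers: 210 / 0.03 → 7000 (rounded up).
Scan path per layer: 1580 / 0.25 → 6320 mm.
Per-layer scan time = 6320 / 6870 = 0.9199 s.
Time per layer = 0.9199 + 16.8, so 17.7199 s.
7000 layers × 17.7199 s/layer = 124039.3 s, i.e. 34.46 hours.

34.46 hours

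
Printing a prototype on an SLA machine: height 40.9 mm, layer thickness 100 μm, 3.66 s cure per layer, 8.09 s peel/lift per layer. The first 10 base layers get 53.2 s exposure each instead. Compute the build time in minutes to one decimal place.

88.4 minutes

Layer count = ceil(40.9 / 0.1) = 409.
Bottom layers = 10 × (53.2 + 8.09) = 612.9 s.
Regular layers: 399 × (3.66 + 8.09) → 4688.25 s.
Total = 612.9 + 4688.25 = 5301.15 s = 88.4 minutes.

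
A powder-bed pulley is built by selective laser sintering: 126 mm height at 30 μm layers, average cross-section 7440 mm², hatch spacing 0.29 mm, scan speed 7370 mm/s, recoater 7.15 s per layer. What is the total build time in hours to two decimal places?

12.40 hours

Layer count = ceil(126 / 0.03) = 4200.
Per-layer scan distance = 7440 / 0.29 = 25655.2 mm.
Laser time per layer: 25655.2 / 7370 → 3.481 s.
Per-layer time: 3.481 + 7.15 → 10.631 s.
Build time = 4200 × 10.631 = 44650.2 s = 12.40 hours.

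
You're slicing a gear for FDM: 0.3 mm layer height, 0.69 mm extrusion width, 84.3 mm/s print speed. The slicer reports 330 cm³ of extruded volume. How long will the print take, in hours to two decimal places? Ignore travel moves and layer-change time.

Extrusion cross-section = 0.3 × 0.69, so 0.207 mm².
Path length: 330000 mm³ / 0.207 mm² → 1594202.9 mm.
Time extruding = 1594202.9 / 84.3, so 18911.1 s.
Converting: 18911.1 s = 5.25 hours.

5.25 hours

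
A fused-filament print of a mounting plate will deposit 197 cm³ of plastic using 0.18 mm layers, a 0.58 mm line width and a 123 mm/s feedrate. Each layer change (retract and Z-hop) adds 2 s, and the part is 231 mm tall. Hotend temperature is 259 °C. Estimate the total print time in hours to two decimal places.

Bead cross-section = 0.18 × 0.58, so 0.1044 mm².
Total extruded path = 197000/0.1044 = 1886973.2 mm.
Print-move time: 1886973.2 / 123 → 15341.2 s.
Layers = ⌈231/0.18⌉ = 1284.
Z-hop total = 1284 × 2 = 2568 s.
Total = 15341.2 + 2568 = 17909.2 s = 4.97 hours.

4.97 hours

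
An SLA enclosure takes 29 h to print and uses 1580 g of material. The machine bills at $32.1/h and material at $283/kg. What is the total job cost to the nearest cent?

$1378.04

Machine-time cost = 32.1 × 29 = $930.90.
Material charge: 283 × 1580/1000 → $447.14.
Job cost: 930.90 + 447.14 = $1378.04.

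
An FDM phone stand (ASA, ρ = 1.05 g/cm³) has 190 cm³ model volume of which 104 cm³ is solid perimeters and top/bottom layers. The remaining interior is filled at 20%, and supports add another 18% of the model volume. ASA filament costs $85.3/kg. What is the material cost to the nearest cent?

$13.92

Infill region: 190 − 104 → 86 cm³.
Infill deposited = 0.20 × 86 = 17.2 cm³.
Support = 0.18 × 190 = 34.2 cm³.
Total extruded: 104 + 17.2 + 34.2 → 155.4 cm³.
Mass = 155.4 × 1.05 = 163.17 g.
Cost = 163.17 g / 1000 × $85.3/kg = $13.92.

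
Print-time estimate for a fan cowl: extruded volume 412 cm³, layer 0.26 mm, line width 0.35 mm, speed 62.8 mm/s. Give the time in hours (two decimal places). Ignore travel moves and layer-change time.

Extrusion cross-section: 0.26 × 0.35 → 0.091 mm².
Total extruded path = 412000/0.091 = 4527472.5 mm.
Print-move time = 4527472.5 / 62.8, so 72093.5 s.
72093.5 s = 20.03 hours.

20.03 hours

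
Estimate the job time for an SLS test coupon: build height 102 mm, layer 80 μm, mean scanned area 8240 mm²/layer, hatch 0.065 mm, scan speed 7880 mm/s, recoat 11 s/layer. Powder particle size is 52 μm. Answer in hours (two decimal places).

9.59 hours

Layer count = ceil(102 / 0.08) = 1275.
Per-layer scan distance = 8240 / 0.065 = 126769.2 mm.
Laser time per layer = 126769.2 / 7880 = 16.0875 s.
Layer cycle = 16.0875 + 11, so 27.0875 s.
1275 layers × 27.0875 s/layer = 34536.5625 s, i.e. 9.59 hours.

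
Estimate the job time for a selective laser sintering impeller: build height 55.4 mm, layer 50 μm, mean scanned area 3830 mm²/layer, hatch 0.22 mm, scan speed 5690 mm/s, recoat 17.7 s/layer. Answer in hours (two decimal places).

6.39 hours

Layers = ⌈55.4/0.05⌉ = 1108.
Per-layer scan distance = 3830 / 0.22 = 17409.1 mm.
Laser time per layer = 17409.1 / 5690, so 3.0596 s.
Time per layer = 3.0596 + 17.7 = 20.7596 s.
Build time = 1108 × 20.7596 = 23001.6368 s = 6.39 hours.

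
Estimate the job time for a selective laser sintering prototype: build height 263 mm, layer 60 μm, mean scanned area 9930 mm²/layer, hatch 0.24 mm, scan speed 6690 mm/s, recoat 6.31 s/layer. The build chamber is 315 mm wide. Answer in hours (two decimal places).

Layers = ⌈263/0.06⌉ = 4384.
Per-layer scan distance: 9930 / 0.24 → 41375 mm.
Laser time per layer: 41375 / 6690 → 6.1846 s.
Layer cycle: 6.1846 + 6.31 → 12.4946 s.
Build time = 4384 × 12.4946 = 54776.3264 s = 15.22 hours.

15.22 hours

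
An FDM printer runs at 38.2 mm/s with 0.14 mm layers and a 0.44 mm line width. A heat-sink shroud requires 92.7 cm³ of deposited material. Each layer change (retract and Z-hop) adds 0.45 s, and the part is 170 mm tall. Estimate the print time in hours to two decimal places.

11.09 hours

Bead cross-section = 0.14 × 0.44 = 0.0616 mm².
Toolpath length = 92.7 cm³ / 0.0616 mm² = 92700 / 0.0616 = 1504870.1 mm.
Print-move time = 1504870.1 / 38.2, so 39394.5 s.
Layer count = ceil(170 / 0.14) = 1215.
Z-hop total: 1215 × 0.45 → 546.75 s.
Altogether 39394.5 + 546.75 = 39941.25 s, i.e. 11.09 hours.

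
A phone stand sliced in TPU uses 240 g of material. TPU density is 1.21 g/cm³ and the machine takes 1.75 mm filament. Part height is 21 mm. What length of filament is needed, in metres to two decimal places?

82.46 m

Extruded volume: 240/1.21 = 198.3471 cm³ (198347.1 mm³).
Filament cross-section = π × (1.75/2)² = 2.4053 mm².
L = V/A = 198347.1/2.4053 = 82462.52 mm → 82.46 m.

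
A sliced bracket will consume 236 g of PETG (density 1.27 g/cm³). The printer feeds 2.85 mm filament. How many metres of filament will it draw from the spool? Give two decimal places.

29.13 m

Extruded volume: 236/1.27 = 185.8268 cm³ (185826.8 mm³).
A = π r² = π × 1.425² = 6.3794 mm².
Length = 185826.8 / 6.3794 = 29129.2 mm = 29.13 m.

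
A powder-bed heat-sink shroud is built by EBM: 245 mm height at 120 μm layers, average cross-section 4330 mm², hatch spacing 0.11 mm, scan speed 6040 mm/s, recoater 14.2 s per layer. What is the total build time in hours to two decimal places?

Number of layers: 245 / 0.12 → 2042 (rounded up).
Per-layer scan distance: 4330 / 0.11 → 39363.6 mm.
Per-layer scan time = 39363.6 / 6040 = 6.5172 s.
Time per layer: 6.5172 + 14.2 → 20.7172 s.
Build time = 2042 × 20.7172 = 42304.5224 s = 11.75 hours.

11.75 hours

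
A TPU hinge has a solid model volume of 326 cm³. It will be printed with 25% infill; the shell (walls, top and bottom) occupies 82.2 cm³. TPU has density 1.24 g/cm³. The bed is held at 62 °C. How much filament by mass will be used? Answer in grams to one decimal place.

Infill region = 326 − 82.2 = 243.8 cm³.
Infill volume: 0.25 × 243.8 → 60.95 cm³.
Total extruded = 82.2 + 60.95, so 143.15 cm³.
Mass = 143.15 × 1.24, so 177.506 g.

177.5 g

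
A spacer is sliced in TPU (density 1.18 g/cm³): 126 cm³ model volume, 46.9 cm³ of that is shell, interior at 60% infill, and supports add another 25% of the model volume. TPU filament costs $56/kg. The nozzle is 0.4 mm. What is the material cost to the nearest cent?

$8.32

Interior volume = 126 − 46.9 = 79.1 cm³.
Infill volume: 0.60 × 79.1 → 47.46 cm³.
Support = 0.25 × 126, so 31.5 cm³.
Deposited volume = 46.9 + 47.46 + 31.5 = 125.86 cm³.
Mass: 125.86 × 1.18 → 148.5148 g.
Cost = 148.5148 g / 1000 × $56/kg = $8.32.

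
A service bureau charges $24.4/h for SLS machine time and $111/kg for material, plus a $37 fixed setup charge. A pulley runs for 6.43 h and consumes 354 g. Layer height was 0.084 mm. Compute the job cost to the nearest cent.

Machine cost: 24.4 × 6.43 → $156.892.
Material charge = 111 × 354/1000 = $39.294.
Total = 156.892 + 39.294 + 37 = 233.186 ≈ $233.19.

$233.19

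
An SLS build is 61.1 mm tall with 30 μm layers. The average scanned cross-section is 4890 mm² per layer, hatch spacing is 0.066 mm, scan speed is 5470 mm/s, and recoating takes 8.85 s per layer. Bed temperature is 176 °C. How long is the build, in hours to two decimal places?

Layer count = ceil(61.1 / 0.03) = 2037.
Scan path per layer = 4890 / 0.066 = 74090.9 mm.
Scan time per layer = 74090.9 / 5470, so 13.545 s.
Time per layer: 13.545 + 8.85 → 22.395 s.
2037 layers × 22.395 s/layer = 45618.615 s, i.e. 12.67 hours.

12.67 hours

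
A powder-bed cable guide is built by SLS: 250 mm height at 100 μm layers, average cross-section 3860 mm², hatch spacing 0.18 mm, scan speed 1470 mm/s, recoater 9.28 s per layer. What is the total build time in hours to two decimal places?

16.58 hours

Layer count = ceil(250 / 0.1) = 2500.
Per-layer scan distance = 3860 / 0.18 = 21444.4 mm.
Per-layer scan time: 21444.4 / 1470 → 14.588 s.
Per-layer time = 14.588 + 9.28 = 23.868 s.
2500 layers × 23.868 s/layer = 59670 s, i.e. 16.58 hours.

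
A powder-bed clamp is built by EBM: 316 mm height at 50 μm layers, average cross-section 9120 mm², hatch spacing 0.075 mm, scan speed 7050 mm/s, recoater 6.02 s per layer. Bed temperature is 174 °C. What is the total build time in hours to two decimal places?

40.85 hours

Number of layers: 316 / 0.05 → 6320 (rounded up).
Per-layer scan distance = 9120 / 0.075, so 121600 mm.
Scan time per layer = 121600 / 7050, so 17.2482 s.
Time per layer = 17.2482 + 6.02, so 23.2682 s.
Total: 6320 × 23.2682 s = 147055.024 s → 40.85 hours.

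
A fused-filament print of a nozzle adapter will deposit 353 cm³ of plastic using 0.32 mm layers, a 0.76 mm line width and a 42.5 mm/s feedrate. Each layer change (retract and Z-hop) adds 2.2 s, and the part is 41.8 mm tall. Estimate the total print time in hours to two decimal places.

9.57 hours

Extrusion cross-section: 0.32 × 0.76 → 0.2432 mm².
Toolpath length = 353 cm³ / 0.2432 mm² = 353000 / 0.2432 = 1451480.3 mm.
Extrusion time = 1451480.3 / 42.5 = 34152.5 s.
Number of layers: 41.8 / 0.32 → 131 (rounded up).
Non-print overhead = 131 × 2.2 = 288.2 s.
Total = 34152.5 + 288.2 = 34440.7 s = 9.57 hours.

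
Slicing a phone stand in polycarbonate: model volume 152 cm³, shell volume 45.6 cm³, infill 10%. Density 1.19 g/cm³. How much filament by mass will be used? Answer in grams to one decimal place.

Infill region = 152 − 45.6, so 106.4 cm³.
Deposited infill = 0.10 × 106.4 = 10.64 cm³.
Deposited volume: 45.6 + 10.64 → 56.24 cm³.
Mass = 56.24 × 1.19, so 66.9256 g.

66.9 g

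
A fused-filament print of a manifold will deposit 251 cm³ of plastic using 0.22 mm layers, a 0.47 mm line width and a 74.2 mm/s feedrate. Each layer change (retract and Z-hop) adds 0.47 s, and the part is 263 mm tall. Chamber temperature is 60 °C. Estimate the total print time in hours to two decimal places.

Extrusion cross-section: 0.22 × 0.47 → 0.1034 mm².
Total extruded path = 251000/0.1034 = 2427466.2 mm.
Print-move time = 2427466.2 / 74.2 = 32715.2 s.
Number of layers: 263 / 0.22 → 1196 (rounded up).
Layer-change overhead = 1196 × 0.47, so 562.12 s.
Altogether 32715.2 + 562.12 = 33277.32 s, i.e. 9.24 hours.

9.24 hours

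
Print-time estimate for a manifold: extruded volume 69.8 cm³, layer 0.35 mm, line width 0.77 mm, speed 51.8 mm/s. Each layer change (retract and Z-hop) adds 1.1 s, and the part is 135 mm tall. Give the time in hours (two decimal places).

1.51 hours

Line area: 0.35 × 0.77 → 0.2695 mm².
Toolpath length = 69.8 cm³ / 0.2695 mm² = 69800 / 0.2695 = 258998.1 mm.
Print-move time = 258998.1 / 51.8, so 5000 s.
Layer count = ceil(135 / 0.35) = 386.
Non-print overhead = 386 × 1.1, so 424.6 s.
Total = 5000 + 424.6 = 5424.6 s = 1.51 hours.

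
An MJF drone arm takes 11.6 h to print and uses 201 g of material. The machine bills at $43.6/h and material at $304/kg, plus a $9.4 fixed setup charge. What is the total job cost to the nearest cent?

Machine-time cost = 43.6 × 11.6, so $505.76.
Material charge = 304 × 201/1000, so $61.104.
Total = 505.76 + 61.104 + 9.4 = 576.264 ≈ $576.26.

$576.26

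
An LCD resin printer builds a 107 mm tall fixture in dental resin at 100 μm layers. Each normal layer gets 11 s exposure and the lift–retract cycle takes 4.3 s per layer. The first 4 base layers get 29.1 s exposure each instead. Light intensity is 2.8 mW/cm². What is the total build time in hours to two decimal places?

4.57 hours

Number of layers: 107 / 0.1 → 1070 (rounded up).
Burn-in layers: 4 × (29.1 + 4.3) → 133.6 s.
Regular layers: 1066 × (11 + 4.3) → 16309.8 s.
Total = 133.6 + 16309.8 = 16443.4 s = 4.57 hours.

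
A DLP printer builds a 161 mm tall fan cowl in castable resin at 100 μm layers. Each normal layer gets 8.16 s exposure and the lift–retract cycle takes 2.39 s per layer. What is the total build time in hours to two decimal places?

Layer count = ceil(161 / 0.1) = 1610.
Cycle time: 8.16 + 2.39 → 10.55 s.
Total = 1610 × 10.55 = 16985.5 s = 4.72 hours.

4.72 hours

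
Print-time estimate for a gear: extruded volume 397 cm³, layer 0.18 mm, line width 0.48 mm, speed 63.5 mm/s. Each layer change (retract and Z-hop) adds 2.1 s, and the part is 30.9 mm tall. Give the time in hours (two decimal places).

20.20 hours

Extrusion cross-section = 0.18 × 0.48, so 0.0864 mm².
Path length: 397000 mm³ / 0.0864 mm² → 4594907.4 mm.
Extrusion time = 4594907.4 / 63.5 = 72360.7 s.
Layers = ⌈30.9/0.18⌉ = 172.
Layer-change overhead: 172 × 2.1 → 361.2 s.
Altogether 72360.7 + 361.2 = 72721.9 s, i.e. 20.20 hours.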